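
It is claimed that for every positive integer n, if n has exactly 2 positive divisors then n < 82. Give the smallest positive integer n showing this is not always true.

n = 83

We need the least positive integer n for which n has exactly 2 positive divisors but the claim fails.
For n = 2, 3, 5, 7, …, 71, 73, 79 the conclusion holds.
n = 83: τ(83) = 2; 83 ≥ 82.
Hence n = 83 is a counterexample.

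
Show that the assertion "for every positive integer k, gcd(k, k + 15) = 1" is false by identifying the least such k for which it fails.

For k = 1, 2 the conclusion holds.
k = 3: gcd(3, 18) = 3.

k = 3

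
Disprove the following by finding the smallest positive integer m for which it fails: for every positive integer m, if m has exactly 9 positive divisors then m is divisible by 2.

For m = 36, 100, 196 the conclusion holds.
m = 225: τ(225) = 9; 225 mod 2 = 1.

m = 225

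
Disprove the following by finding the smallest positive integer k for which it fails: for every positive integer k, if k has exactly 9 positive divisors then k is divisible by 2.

k = 225

A counterexample is any positive integer k such that k has exactly 9 positive divisors but k is not divisible by 2; we check each in order.
k = 36: τ(36) = 9; 36 mod 2 = 0.
k = 100: τ(100) = 9; 100 mod 2 = 0.
k = 196: τ(196) = 9; 196 mod 2 = 0.
k = 225: τ(225) = 9; 225 mod 2 = 1.
So k = 225 is the smallest counterexample.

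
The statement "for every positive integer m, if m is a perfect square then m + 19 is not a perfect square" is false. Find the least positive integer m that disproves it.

m = 81

m = 1: 1 + 19 = 20, not a perfect square.
m = 4: 4 + 19 = 23, not a perfect square.
m = 9: 9 + 19 = 28, not a perfect square.
m = 16: 16 + 19 = 35, not a perfect square.
m = 25: 25 + 19 = 44, not a perfect square.
m = 36: 36 + 19 = 55, not a perfect square.
m = 49: 49 + 19 = 68, not a perfect square.
m = 64: 64 + 19 = 83, not a perfect square.
m = 81: 81 = 9² and 81 + 19 = 100 = 10².
So m = 81 is the smallest counterexample.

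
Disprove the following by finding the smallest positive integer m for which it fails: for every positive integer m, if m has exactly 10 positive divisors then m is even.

m = 405

Check each positive integer m in order until m has exactly 10 positive divisors but m is odd.
For m = 48, 80, 112, 162, 176, 208, 272, 304, 368 the conclusion holds.
m = 405: divisors of 405: 10 divisors; 405 is odd.
Thus m = 405 disproves the claim, and no smaller m works.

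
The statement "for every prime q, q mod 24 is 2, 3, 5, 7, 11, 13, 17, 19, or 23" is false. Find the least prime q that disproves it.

q = 73

For q = 2, 3, 5, 7, …, 61, 67, 71 the conclusion holds.
q = 73: 73 mod 24 = 1 — not in {2, 3, 5, 7, 11, 13, 17, 19, 23}.
Thus q = 73 disproves the claim, and no smaller q works.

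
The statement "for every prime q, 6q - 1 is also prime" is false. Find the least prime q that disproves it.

q = 11

q = 2: 6q - 1 = 11, prime.
q = 3: 6q - 1 = 17, prime.
q = 5: 6q - 1 = 29, prime.
q = 7: 6q - 1 = 41, prime.
q = 11: 6q - 1 = 65 = 5 × 13, not prime.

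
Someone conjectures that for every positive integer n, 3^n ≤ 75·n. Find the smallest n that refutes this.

n = 6

We need the least positive integer n for which 3^n > 75·n.
The first 5 eligible values, up to n = 5, all satisfy the conclusion.
n = 6: 3^n = 729 and 75·n = 450, so 729 > 450.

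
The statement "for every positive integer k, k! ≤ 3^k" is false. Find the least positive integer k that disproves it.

A counterexample is any positive integer k such that k! > 3^k; we check each in order.
The first 6 eligible values, up to k = 6, all satisfy the conclusion.
k = 7: k! = 5040 and 3^k = 2187, so 5040 > 2187.
So k = 7 is the smallest counterexample.

k = 7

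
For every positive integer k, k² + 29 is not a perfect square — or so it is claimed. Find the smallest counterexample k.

The first 13 eligible values, up to k = 13, all satisfy the conclusion.
k = 14: 14² + 29 = 225 = 15², a perfect square.

k = 14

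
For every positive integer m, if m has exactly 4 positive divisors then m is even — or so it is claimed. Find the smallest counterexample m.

A counterexample is any positive integer m such that m has exactly 4 positive divisors but m is odd; we check each in order.
The first 4 eligible values, up to m = 14, all satisfy the conclusion.
m = 15: divisors of 15: 1, 3, 5, 15; 15 is odd.

m = 15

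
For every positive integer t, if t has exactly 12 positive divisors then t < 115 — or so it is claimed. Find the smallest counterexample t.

A counterexample is any positive integer t such that t has exactly 12 positive divisors but the claim fails; we check each in order.
The first 6 eligible values, up to t = 108, all satisfy the conclusion.
t = 126: τ(126) = 12; 126 ≥ 115.
So t = 126 is the smallest counterexample.

t = 126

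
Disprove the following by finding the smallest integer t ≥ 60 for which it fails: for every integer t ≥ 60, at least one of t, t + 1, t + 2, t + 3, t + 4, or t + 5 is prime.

t = 90

The first 30 eligible values, up to t = 89, all satisfy the conclusion.
t = 90: 90 = 2 × 45; 91 = 7 × 13; 92 = 2 × 46; 93 = 3 × 31; 94 = 2 × 47; 95 = 5 × 19 — all composite.
Thus t = 90 disproves the claim, and no smaller t works.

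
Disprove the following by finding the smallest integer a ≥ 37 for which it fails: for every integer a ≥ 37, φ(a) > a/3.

A counterexample is any integer a ≥ 37 such that the claim fails; we check each in order.
For a = 37, 38, 39, 40, 41 the conclusion holds.
a = 42: φ(42) = 12 and 42/3 = 14, so φ(42) ≤ 42/3.
Thus a = 42 disproves the claim, and no smaller a works.

a = 42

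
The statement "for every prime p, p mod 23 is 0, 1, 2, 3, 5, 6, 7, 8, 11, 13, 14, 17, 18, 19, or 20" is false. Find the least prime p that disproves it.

p = 61

The first 17 eligible values, up to p = 59, all satisfy the conclusion.
p = 61: 61 mod 23 = 15 — not in {0, 1, 2, 3, 5, 6, 7, 8, 11, 13, 14, 17, 18, 19, 20}.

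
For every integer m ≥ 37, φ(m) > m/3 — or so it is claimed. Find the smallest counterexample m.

m = 42

We need the least integer m ≥ 37 for which the claim fails.
m = 37: φ(37) = 36 and 37/3 = 37/3, so φ(37) > 37/3.
m = 38: φ(38) = 18 and 38/3 = 38/3, so φ(38) > 38/3.
m = 39: φ(39) = 24 and 39/3 = 13, so φ(39) > 39/3.
m = 40: φ(40) = 16 and 40/3 = 40/3, so φ(40) > 40/3.
m = 41: φ(41) = 40 and 41/3 = 41/3, so φ(41) > 41/3.
m = 42: φ(42) = 12 and 42/3 = 14, so φ(42) ≤ 42/3.
Hence m = 42 is a counterexample.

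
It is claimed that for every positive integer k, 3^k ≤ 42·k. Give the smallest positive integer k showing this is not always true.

k = 5

Check each positive integer k in order until 3^k > 42·k.
For k = 1, 2, 3, 4 the conclusion holds.
k = 5: 3^k = 243 and 42·k = 210, so 243 > 210.
Hence k = 5 is a counterexample.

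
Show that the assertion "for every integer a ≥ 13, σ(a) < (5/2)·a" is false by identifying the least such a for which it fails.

Check each integer a ≥ 13 in order until the claim fails.
The first 11 eligible values, up to a = 23, all satisfy the conclusion.
a = 24: σ(24) = 60; 60 ≥ 60.
Thus a = 24 disproves the claim, and no smaller a works.

a = 24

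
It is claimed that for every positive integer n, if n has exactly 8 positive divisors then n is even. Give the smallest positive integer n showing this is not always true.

n = 105

Check each positive integer n in order until n has exactly 8 positive divisors but n is odd.
For n = 24, 30, 40, 42, …, 88, 102, 104 the conclusion holds.
n = 105: divisors of 105: 1, 3, 5, 7, 15, 21, 35, 105; 105 is odd.
Hence n = 105 is a counterexample.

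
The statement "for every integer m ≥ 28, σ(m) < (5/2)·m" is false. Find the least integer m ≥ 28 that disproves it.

Check each integer m ≥ 28 in order until the claim fails.
For m = 28, 29, 30, 31, 32, 33, 34, 35 the conclusion holds.
m = 36: σ(36) = 91; 91 ≥ 90.
Thus m = 36 disproves the claim, and no smaller m works.

m = 36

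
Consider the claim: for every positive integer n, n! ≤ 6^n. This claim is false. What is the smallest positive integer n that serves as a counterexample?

n = 14

A counterexample is any positive integer n such that n! > 6^n; we check each in order.
The first 13 eligible values, up to n = 13, all satisfy the conclusion.
n = 14: n! = 87178291200 and 6^n = 78364164096, so 87178291200 > 78364164096.
Thus n = 14 disproves the claim, and no smaller n works.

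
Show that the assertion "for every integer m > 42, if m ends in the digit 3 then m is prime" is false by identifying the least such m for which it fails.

Check each integer m > 42 in order until m ends in the digit 3 but m is not prime.
For m = 43, 53 the conclusion holds.
m = 63: 63 ends in 3; 63 = 3 × 21, composite.

m = 63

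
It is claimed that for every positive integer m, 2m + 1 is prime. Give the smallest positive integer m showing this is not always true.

m = 4

We need the least positive integer m for which 2m + 1 is not prime.
For m = 1, 2, 3 the conclusion holds.
m = 4: 2m + 1 = 9 = 3 × 3, composite.
Hence m = 4 is a counterexample.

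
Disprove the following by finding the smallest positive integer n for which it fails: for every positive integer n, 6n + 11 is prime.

n = 4

Check each positive integer n in order until 6n + 11 is not prime.
For n = 1, 2, 3 the conclusion holds.
n = 4: 6n + 11 = 35 = 5 × 7, composite.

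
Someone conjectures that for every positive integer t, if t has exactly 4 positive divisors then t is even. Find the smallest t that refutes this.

We need the least positive integer t for which t has exactly 4 positive divisors but t is odd.
t = 6: divisors of 6: 1, 2, 3, 6; 6 is even.
t = 8: divisors of 8: 1, 2, 4, 8; 8 is even.
t = 10: divisors of 10: 1, 2, 5, 10; 10 is even.
t = 14: divisors of 14: 1, 2, 7, 14; 14 is even.
t = 15: divisors of 15: 1, 3, 5, 15; 15 is odd.
So t = 15 is the smallest counterexample.

t = 15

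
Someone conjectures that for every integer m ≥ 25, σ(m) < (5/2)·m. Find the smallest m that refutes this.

A counterexample is any integer m ≥ 25 such that the claim fails; we check each in order.
The first 11 eligible values, up to m = 35, all satisfy the conclusion.
m = 36: σ(36) = 91; 91 ≥ 90.
Thus m = 36 disproves the claim, and no smaller m works.

m = 36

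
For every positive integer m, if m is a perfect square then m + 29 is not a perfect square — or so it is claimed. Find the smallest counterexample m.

m = 196

The first 13 eligible values, up to m = 169, all satisfy the conclusion.
m = 196: 196 = 14² and 196 + 29 = 225 = 15².
Thus m = 196 disproves the claim, and no smaller m works.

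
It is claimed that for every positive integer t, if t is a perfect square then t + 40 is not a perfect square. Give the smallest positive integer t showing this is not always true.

Check each positive integer t in order until t is a perfect square but t + 40 is a perfect square.
t = 1: 1 + 40 = 41, not a perfect square.
t = 4: 4 + 40 = 44, not a perfect square.
t = 9: 9 = 3² and 9 + 40 = 49 = 7².
Thus t = 9 disproves the claim, and no smaller t works.

t = 9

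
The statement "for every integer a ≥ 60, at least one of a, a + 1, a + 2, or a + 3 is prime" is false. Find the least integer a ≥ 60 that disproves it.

a = 62

A counterexample is any integer a ≥ 60 such that a, a + 1, a + 2, a + 3 are all composite; we check each in order.
For a = 60, 61 the conclusion holds.
a = 62: 62 = 2 × 31; 63 = 3 × 21; 64 = 2 × 32; 65 = 5 × 13 — all composite.
Hence a = 62 is a counterexample.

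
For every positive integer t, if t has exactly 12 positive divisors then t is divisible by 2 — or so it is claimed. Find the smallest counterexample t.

t = 315

Check each positive integer t in order until t has exactly 12 positive divisors but t is not divisible by 2.
For t = 60, 72, 84, 90, …, 294, 306, 308 the conclusion holds.
t = 315: τ(315) = 12; 315 mod 2 = 1.
Thus t = 315 disproves the claim, and no smaller t works.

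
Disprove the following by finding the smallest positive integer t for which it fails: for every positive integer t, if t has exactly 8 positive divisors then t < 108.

t = 110

We need the least positive integer t for which t has exactly 8 positive divisors but the claim fails.
For t = 24, 30, 40, 42, …, 102, 104, 105 the conclusion holds.
t = 110: τ(110) = 8; 110 ≥ 108.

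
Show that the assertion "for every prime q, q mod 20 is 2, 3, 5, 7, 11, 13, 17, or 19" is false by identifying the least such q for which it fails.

q = 29

Check each prime q in order until the claim fails.
The first 9 eligible values, up to q = 23, all satisfy the conclusion.
q = 29: 29 mod 20 = 9 — not in {2, 3, 5, 7, 11, 13, 17, 19}.
Thus q = 29 disproves the claim, and no smaller q works.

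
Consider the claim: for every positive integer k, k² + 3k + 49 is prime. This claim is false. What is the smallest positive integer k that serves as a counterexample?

k = 4

Check each positive integer k in order until k² + 3k + 49 is not prime.
For k = 1, 2, 3 the conclusion holds.
k = 4: k² + 3k + 49 = 77 = 7 × 11, composite.
Hence k = 4 is a counterexample.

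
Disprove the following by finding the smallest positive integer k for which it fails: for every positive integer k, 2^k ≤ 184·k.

Check each positive integer k in order until 2^k > 184·k.
For k = 1, 2, 3, 4, 5, 6, 7, 8, 9, 10 the conclusion holds.
k = 11: 2^k = 2048 and 184·k = 2024, so 2048 > 2024.

k = 11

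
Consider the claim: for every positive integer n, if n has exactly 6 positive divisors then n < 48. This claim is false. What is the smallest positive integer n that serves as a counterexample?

n = 50

Check each positive integer n in order until n has exactly 6 positive divisors but the claim fails.
The first 7 eligible values, up to n = 45, all satisfy the conclusion.
n = 50: τ(50) = 6; 50 ≥ 48.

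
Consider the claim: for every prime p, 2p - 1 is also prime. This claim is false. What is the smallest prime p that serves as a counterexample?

p = 5

A counterexample is any prime p such that 2p - 1 is not prime; we check each in order.
p = 2: 2p - 1 = 3, prime.
p = 3: 2p - 1 = 5, prime.
p = 5: 2p - 1 = 9 = 3 × 3, not prime.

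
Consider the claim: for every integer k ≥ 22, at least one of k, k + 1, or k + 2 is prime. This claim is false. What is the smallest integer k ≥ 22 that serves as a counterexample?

k = 24

For k = 22, 23 the conclusion holds.
k = 24: 24 = 2 × 12; 25 = 5 × 5; 26 = 2 × 13 — all composite.
Thus k = 24 disproves the claim, and no smaller k works.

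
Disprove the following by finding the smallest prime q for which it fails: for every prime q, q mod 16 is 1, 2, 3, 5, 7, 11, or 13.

For q = 2, 3, 5, 7, 11, 13, 17, 19, 23, 29 the conclusion holds.
q = 31: 31 mod 16 = 15 — not in {1, 2, 3, 5, 7, 11, 13}.
Thus q = 31 disproves the claim, and no smaller q works.

q = 31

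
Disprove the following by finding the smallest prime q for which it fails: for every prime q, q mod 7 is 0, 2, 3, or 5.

q = 2: 2 mod 7 = 2.
q = 3: 3 mod 7 = 3.
q = 5: 5 mod 7 = 5.
q = 7: 7 mod 7 = 0.
q = 11: 11 mod 7 = 4 — not in {0, 2, 3, 5}.
So q = 11 is the smallest counterexample.

q = 11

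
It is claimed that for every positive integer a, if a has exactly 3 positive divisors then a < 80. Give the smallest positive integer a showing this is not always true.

A counterexample is any positive integer a such that a has exactly 3 positive divisors but the claim fails; we check each in order.
For a = 4, 9, 25, 49 the conclusion holds.
a = 121: τ(121) = 3; 121 ≥ 80.
Hence a = 121 is a counterexample.

a = 121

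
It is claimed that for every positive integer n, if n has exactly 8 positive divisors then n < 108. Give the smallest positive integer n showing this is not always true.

We need the least positive integer n for which n has exactly 8 positive divisors but the claim fails.
For n = 24, 30, 40, 42, …, 102, 104, 105 the conclusion holds.
n = 110: τ(110) = 8; 110 ≥ 108.

n = 110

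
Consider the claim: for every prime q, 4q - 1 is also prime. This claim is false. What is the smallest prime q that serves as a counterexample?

For q = 2, 3, 5 the conclusion holds.
q = 7: 4q - 1 = 27 = 3 × 9, not prime.

q = 7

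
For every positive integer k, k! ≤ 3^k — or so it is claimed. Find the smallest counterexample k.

k = 7

Check each positive integer k in order until k! > 3^k.
The first 6 eligible values, up to k = 6, all satisfy the conclusion.
k = 7: k! = 5040 and 3^k = 2187, so 5040 > 2187.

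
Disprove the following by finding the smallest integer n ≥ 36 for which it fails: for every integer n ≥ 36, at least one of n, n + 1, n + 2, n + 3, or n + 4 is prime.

n = 48

We need the least integer n ≥ 36 for which n, n + 1, n + 2, n + 3, n + 4 are all composite.
For n = 36, 37, 38, 39, …, 45, 46, 47 the conclusion holds.
n = 48: 48 = 2 × 24; 49 = 7 × 7; 50 = 2 × 25; 51 = 3 × 17; 52 = 2 × 26 — all composite.
So n = 48 is the smallest counterexample.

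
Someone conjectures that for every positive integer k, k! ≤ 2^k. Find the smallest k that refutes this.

We need the least positive integer k for which k! > 2^k.
For k = 1, 2, 3 the conclusion holds.
k = 4: k! = 24 and 2^k = 16, so 24 > 16.

k = 4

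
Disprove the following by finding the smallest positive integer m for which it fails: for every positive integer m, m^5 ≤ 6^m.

m = 3

We need the least positive integer m for which m^5 > 6^m.
For m = 1, 2 the conclusion holds.
m = 3: m^5 = 243 and 6^m = 216, so 243 > 216.
Hence m = 3 is a counterexample.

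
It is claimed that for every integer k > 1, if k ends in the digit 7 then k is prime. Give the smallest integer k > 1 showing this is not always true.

Check each integer k > 1 in order until k ends in the digit 7 but k is not prime.
k = 7: 7 ends in 7 and is prime.
k = 17: 17 ends in 7 and is prime.
k = 27: 27 ends in 7; 27 = 3 × 9, composite.
Hence k = 27 is a counterexample.

k = 27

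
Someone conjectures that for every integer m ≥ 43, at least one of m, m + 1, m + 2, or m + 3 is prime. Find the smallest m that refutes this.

m = 48

Check each integer m ≥ 43 in order until m, m + 1, m + 2, m + 3 are all composite.
The first 5 eligible values, up to m = 47, all satisfy the conclusion.
m = 48: 48 = 2 × 24; 49 = 7 × 7; 50 = 2 × 25; 51 = 3 × 17 — all composite.
Hence m = 48 is a counterexample.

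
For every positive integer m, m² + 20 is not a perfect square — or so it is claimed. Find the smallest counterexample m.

m = 4

Check each positive integer m in order until m² + 20 is a perfect square.
For m = 1, 2, 3 the conclusion holds.
m = 4: 4² + 20 = 36 = 6², a perfect square.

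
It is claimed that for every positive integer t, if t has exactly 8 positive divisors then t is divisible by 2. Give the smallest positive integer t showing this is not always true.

Check each positive integer t in order until t has exactly 8 positive divisors but t is not divisible by 2.
For t = 24, 30, 40, 42, …, 88, 102, 104 the conclusion holds.
t = 105: τ(105) = 8; 105 mod 2 = 1.
Hence t = 105 is a counterexample.

t = 105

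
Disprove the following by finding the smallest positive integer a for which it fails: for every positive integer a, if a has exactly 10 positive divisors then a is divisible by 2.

A counterexample is any positive integer a such that a has exactly 10 positive divisors but a is not divisible by 2; we check each in order.
For a = 48, 80, 112, 162, 176, 208, 272, 304, 368 the conclusion holds.
a = 405: τ(405) = 10; 405 mod 2 = 1.
So a = 405 is the smallest counterexample.

a = 405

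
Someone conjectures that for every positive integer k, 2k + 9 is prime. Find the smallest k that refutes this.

A counterexample is any positive integer k such that 2k + 9 is not prime; we check each in order.
For k = 1, 2 the conclusion holds.
k = 3: 2k + 9 = 15 = 3 × 5, composite.

k = 3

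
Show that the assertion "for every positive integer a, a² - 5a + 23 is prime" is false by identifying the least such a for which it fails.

Check each positive integer a in order until a² - 5a + 23 is not prime.
The first 18 eligible values, up to a = 18, all satisfy the conclusion.
a = 19: a² - 5a + 23 = 289 = 17 × 17, composite.

a = 19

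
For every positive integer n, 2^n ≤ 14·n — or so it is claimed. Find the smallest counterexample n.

n = 1: 2^n = 2 and 14·n = 14, so 2 ≤ 14.
n = 2: 2^n = 4 and 14·n = 28, so 4 ≤ 28.
n = 3: 2^n = 8 and 14·n = 42, so 8 ≤ 42.
n = 4: 2^n = 16 and 14·n = 56, so 16 ≤ 56.
n = 5: 2^n = 32 and 14·n = 70, so 32 ≤ 70.
n = 6: 2^n = 64 and 14·n = 84, so 64 ≤ 84.
n = 7: 2^n = 128 and 14·n = 98, so 128 > 98.
Thus n = 7 disproves the claim, and no smaller n works.

n = 7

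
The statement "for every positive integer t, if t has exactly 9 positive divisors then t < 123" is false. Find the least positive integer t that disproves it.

We need the least positive integer t for which t has exactly 9 positive divisors but the claim fails.
t = 36: τ(36) = 9; 36 < 123.
t = 100: τ(100) = 9; 100 < 123.
t = 196: τ(196) = 9; 196 ≥ 123.

t = 196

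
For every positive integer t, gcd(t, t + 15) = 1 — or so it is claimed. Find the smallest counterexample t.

Check each positive integer t in order until gcd(t, t + 15) > 1.
t = 1: gcd(1, 16) = 1.
t = 2: gcd(2, 17) = 1.
t = 3: gcd(3, 18) = 3.
So t = 3 is the smallest counterexample.

t = 3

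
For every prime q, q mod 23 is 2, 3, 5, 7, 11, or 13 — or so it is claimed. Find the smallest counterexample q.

Check each prime q in order until the claim fails.
q = 2: 2 mod 23 = 2.
q = 3: 3 mod 23 = 3.
q = 5: 5 mod 23 = 5.
q = 7: 7 mod 23 = 7.
q = 11: 11 mod 23 = 11.
q = 13: 13 mod 23 = 13.
q = 17: 17 mod 23 = 17 — not in {2, 3, 5, 7, 11, 13}.
So q = 17 is the smallest counterexample.

q = 17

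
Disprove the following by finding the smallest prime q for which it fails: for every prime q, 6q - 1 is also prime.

Check each prime q in order until 6q - 1 is not prime.
q = 2: 6q - 1 = 11, prime.
q = 3: 6q - 1 = 17, prime.
q = 5: 6q - 1 = 29, prime.
q = 7: 6q - 1 = 41, prime.
q = 11: 6q - 1 = 65 = 5 × 13, not prime.
Thus q = 11 disproves the claim, and no smaller q works.

q = 11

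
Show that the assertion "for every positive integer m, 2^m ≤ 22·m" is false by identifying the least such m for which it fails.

m = 8

A counterexample is any positive integer m such that 2^m > 22·m; we check each in order.
m = 1: 2^m = 2 and 22·m = 22, so 2 ≤ 22.
m = 2: 2^m = 4 and 22·m = 44, so 4 ≤ 44.
m = 3: 2^m = 8 and 22·m = 66, so 8 ≤ 66.
m = 4: 2^m = 16 and 22·m = 88, so 16 ≤ 88.
m = 5: 2^m = 32 and 22·m = 110, so 32 ≤ 110.
m = 6: 2^m = 64 and 22·m = 132, so 64 ≤ 132.
m = 7: 2^m = 128 and 22·m = 154, so 128 ≤ 154.
m = 8: 2^m = 256 and 22·m = 176, so 256 > 176.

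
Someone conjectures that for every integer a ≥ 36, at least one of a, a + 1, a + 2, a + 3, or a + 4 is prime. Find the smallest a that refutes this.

a = 48

The first 12 eligible values, up to a = 47, all satisfy the conclusion.
a = 48: 48 = 2 × 24; 49 = 7 × 7; 50 = 2 × 25; 51 = 3 × 17; 52 = 2 × 26 — all composite.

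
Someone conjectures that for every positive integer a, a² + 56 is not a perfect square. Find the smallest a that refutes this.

a = 5

For a = 1, 2, 3, 4 the conclusion holds.
a = 5: 5² + 56 = 81 = 9², a perfect square.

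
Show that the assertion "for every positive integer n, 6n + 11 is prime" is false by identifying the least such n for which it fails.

n = 4

A counterexample is any positive integer n such that 6n + 11 is not prime; we check each in order.
n = 1: 6n + 11 = 17, prime.
n = 2: 6n + 11 = 23, prime.
n = 3: 6n + 11 = 29, prime.
n = 4: 6n + 11 = 35 = 5 × 7, composite.
Hence n = 4 is a counterexample.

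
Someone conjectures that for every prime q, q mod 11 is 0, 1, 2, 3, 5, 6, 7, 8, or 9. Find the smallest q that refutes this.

q = 37

A counterexample is any prime q such that the claim fails; we check each in order.
The first 11 eligible values, up to q = 31, all satisfy the conclusion.
q = 37: 37 mod 11 = 4 — not in {0, 1, 2, 3, 5, 6, 7, 8, 9}.
Hence q = 37 is a counterexample.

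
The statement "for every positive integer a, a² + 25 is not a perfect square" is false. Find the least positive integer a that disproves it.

We need the least positive integer a for which a² + 25 is a perfect square.
For a = 1, 2, 3, 4, …, 9, 10, 11 the conclusion holds.
a = 12: 12² + 25 = 169 = 13², a perfect square.

a = 12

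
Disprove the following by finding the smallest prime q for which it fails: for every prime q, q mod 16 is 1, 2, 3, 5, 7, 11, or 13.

q = 31

Check each prime q in order until the claim fails.
The first 10 eligible values, up to q = 29, all satisfy the conclusion.
q = 31: 31 mod 16 = 15 — not in {1, 2, 3, 5, 7, 11, 13}.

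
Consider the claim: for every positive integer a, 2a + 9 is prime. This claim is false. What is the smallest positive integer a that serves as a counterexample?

We need the least positive integer a for which 2a + 9 is not prime.
a = 1: 2a + 9 = 11, prime.
a = 2: 2a + 9 = 13, prime.
a = 3: 2a + 9 = 15 = 3 × 5, composite.

a = 3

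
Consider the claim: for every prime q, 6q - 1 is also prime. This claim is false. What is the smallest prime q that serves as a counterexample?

Check each prime q in order until 6q - 1 is not prime.
The first 4 eligible values, up to q = 7, all satisfy the conclusion.
q = 11: 6q - 1 = 65 = 5 × 13, not prime.
Thus q = 11 disproves the claim, and no smaller q works.

q = 11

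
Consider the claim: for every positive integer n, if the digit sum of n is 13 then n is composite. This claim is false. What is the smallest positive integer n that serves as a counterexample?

n = 67

For n = 49, 58 the conclusion holds.
n = 67: digit sum 13; 67 is prime, not composite.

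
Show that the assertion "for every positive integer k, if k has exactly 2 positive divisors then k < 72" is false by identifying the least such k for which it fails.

k = 73

Check each positive integer k in order until k has exactly 2 positive divisors but the claim fails.
The first 20 eligible values, up to k = 71, all satisfy the conclusion.
k = 73: τ(73) = 2; 73 ≥ 72.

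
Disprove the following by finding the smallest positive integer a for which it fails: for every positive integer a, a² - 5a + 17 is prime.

a = 13

We need the least positive integer a for which a² - 5a + 17 is not prime.
For a = 1, 2, 3, 4, …, 10, 11, 12 the conclusion holds.
a = 13: a² - 5a + 17 = 121 = 11 × 11, composite.
Hence a = 13 is a counterexample.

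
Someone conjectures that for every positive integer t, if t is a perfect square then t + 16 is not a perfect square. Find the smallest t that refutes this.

Check each positive integer t in order until t is a perfect square but t + 16 is a perfect square.
For t = 1, 4 the conclusion holds.
t = 9: 9 = 3² and 9 + 16 = 25 = 5².

t = 9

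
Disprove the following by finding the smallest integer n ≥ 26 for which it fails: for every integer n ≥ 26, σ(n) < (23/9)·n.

Check each integer n ≥ 26 in order until the claim fails.
For n = 26, 27, 28, 29, …, 45, 46, 47 the conclusion holds.
n = 48: σ(48) = 124; 124 ≥ 368/3.
So n = 48 is the smallest counterexample.

n = 48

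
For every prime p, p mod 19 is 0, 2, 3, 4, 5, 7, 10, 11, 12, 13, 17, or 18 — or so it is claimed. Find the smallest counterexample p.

The first 14 eligible values, up to p = 43, all satisfy the conclusion.
p = 47: 47 mod 19 = 9 — not in {0, 2, 3, 4, 5, 7, 10, 11, 12, 13, 17, 18}.

p = 47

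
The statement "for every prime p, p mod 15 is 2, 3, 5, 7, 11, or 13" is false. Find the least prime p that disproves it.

p = 19

Check each prime p in order until the claim fails.
The first 7 eligible values, up to p = 17, all satisfy the conclusion.
p = 19: 19 mod 15 = 4 — not in {2, 3, 5, 7, 11, 13}.
Hence p = 19 is a counterexample.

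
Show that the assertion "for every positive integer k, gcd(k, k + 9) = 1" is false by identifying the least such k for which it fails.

k = 3

Check each positive integer k in order until gcd(k, k + 9) > 1.
For k = 1, 2 the conclusion holds.
k = 3: gcd(3, 12) = 3.
Hence k = 3 is a counterexample.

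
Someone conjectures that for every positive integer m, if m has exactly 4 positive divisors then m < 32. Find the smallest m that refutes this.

m = 33

A counterexample is any positive integer m such that m has exactly 4 positive divisors but the claim fails; we check each in order.
For m = 6, 8, 10, 14, 15, 21, 22, 26, 27 the conclusion holds.
m = 33: τ(33) = 4; 33 ≥ 32.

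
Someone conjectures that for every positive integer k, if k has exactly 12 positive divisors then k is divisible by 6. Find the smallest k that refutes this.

We need the least positive integer k for which k has exactly 12 positive divisors but k is not divisible by 6.
The first 8 eligible values, up to k = 132, all satisfy the conclusion.
k = 140: τ(140) = 12; 140 mod 6 = 2.

k = 140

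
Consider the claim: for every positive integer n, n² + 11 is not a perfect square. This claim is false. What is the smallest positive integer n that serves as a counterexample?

We need the least positive integer n for which n² + 11 is a perfect square.
The first 4 eligible values, up to n = 4, all satisfy the conclusion.
n = 5: 5² + 11 = 36 = 6², a perfect square.

n = 5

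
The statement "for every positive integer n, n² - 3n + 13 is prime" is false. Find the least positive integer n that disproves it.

A counterexample is any positive integer n such that n² - 3n + 13 is not prime; we check each in order.
The first 11 eligible values, up to n = 11, all satisfy the conclusion.
n = 12: n² - 3n + 13 = 121 = 11 × 11, composite.

n = 12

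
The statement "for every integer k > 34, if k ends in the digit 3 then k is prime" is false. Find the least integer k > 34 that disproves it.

For k = 43, 53 the conclusion holds.
k = 63: 63 ends in 3; 63 = 3 × 21, composite.

k = 63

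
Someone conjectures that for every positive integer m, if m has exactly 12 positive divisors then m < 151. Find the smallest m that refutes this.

m = 156

We need the least positive integer m for which m has exactly 12 positive divisors but the claim fails.
The first 10 eligible values, up to m = 150, all satisfy the conclusion.
m = 156: τ(156) = 12; 156 ≥ 151.
So m = 156 is the smallest counterexample.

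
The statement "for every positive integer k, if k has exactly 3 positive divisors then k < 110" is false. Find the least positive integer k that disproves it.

The first 4 eligible values, up to k = 49, all satisfy the conclusion.
k = 121: τ(121) = 3; 121 ≥ 110.
So k = 121 is the smallest counterexample.

k = 121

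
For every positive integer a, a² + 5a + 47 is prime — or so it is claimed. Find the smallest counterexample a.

a = 38

A counterexample is any positive integer a such that a² + 5a + 47 is not prime; we check each in order.
For a = 1, 2, 3, 4, …, 35, 36, 37 the conclusion holds.
a = 38: a² + 5a + 47 = 1681 = 41 × 41, composite.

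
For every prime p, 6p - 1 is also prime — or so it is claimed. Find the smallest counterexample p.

p = 11

We need the least prime p for which 6p - 1 is not prime.
For p = 2, 3, 5, 7 the conclusion holds.
p = 11: 6p - 1 = 65 = 5 × 13, not prime.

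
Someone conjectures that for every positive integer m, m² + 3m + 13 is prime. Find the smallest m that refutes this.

A counterexample is any positive integer m such that m² + 3m + 13 is not prime; we check each in order.
m = 1: m² + 3m + 13 = 17, prime.
m = 2: m² + 3m + 13 = 23, prime.
m = 3: m² + 3m + 13 = 31, prime.
m = 4: m² + 3m + 13 = 41, prime.
m = 5: m² + 3m + 13 = 53, prime.
m = 6: m² + 3m + 13 = 67, prime.
m = 7: m² + 3m + 13 = 83, prime.
m = 8: m² + 3m + 13 = 101, prime.
m = 9: m² + 3m + 13 = 121 = 11 × 11, composite.
Thus m = 9 disproves the claim, and no smaller m works.

m = 9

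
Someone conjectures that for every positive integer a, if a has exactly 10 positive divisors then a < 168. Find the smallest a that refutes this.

a = 48: τ(48) = 10; 48 < 168.
a = 80: τ(80) = 10; 80 < 168.
a = 112: τ(112) = 10; 112 < 168.
a = 162: τ(162) = 10; 162 < 168.
a = 176: τ(176) = 10; 176 ≥ 168.
So a = 176 is the smallest counterexample.

a = 176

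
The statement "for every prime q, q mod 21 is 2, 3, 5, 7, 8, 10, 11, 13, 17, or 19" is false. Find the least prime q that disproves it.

Check each prime q in order until the claim fails.
The first 11 eligible values, up to q = 31, all satisfy the conclusion.
q = 37: 37 mod 21 = 16 — not in {2, 3, 5, 7, 8, 10, 11, 13, 17, 19}.
So q = 37 is the smallest counterexample.

q = 37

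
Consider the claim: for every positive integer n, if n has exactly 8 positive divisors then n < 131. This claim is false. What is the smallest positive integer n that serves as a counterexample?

n = 135

The first 17 eligible values, up to n = 130, all satisfy the conclusion.
n = 135: τ(135) = 8; 135 ≥ 131.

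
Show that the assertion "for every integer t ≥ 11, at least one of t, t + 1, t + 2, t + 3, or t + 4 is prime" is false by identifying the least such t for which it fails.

t = 24

We need the least integer t ≥ 11 for which t, t + 1, t + 2, t + 3, t + 4 are all composite.
For t = 11, 12, 13, 14, …, 21, 22, 23 the conclusion holds.
t = 24: 24 = 2 × 12; 25 = 5 × 5; 26 = 2 × 13; 27 = 3 × 9; 28 = 2 × 14 — all composite.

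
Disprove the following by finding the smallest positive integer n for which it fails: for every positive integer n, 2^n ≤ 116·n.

Check each positive integer n in order until 2^n > 116·n.
For n = 1, 2, 3, 4, 5, 6, 7, 8, 9, 10 the conclusion holds.
n = 11: 2^n = 2048 and 116·n = 1276, so 2048 > 1276.
Hence n = 11 is a counterexample.

n = 11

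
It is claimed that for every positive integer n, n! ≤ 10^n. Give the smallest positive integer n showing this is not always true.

We need the least positive integer n for which n! > 10^n.
For n = 1, 2, 3, 4, …, 22, 23, 24 the conclusion holds.
n = 25: n! = 15511210043330985984000000 and 10^n = 10000000000000000000000000, so 15511210043330985984000000 > 10000000000000000000000000.
So n = 25 is the smallest counterexample.

n = 25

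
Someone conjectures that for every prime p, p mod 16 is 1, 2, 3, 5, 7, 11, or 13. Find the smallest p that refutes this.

For p = 2, 3, 5, 7, 11, 13, 17, 19, 23, 29 the conclusion holds.
p = 31: 31 mod 16 = 15 — not in {1, 2, 3, 5, 7, 11, 13}.
Hence p = 31 is a counterexample.

p = 31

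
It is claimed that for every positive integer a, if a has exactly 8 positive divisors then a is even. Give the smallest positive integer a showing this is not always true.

a = 105

Check each positive integer a in order until a has exactly 8 positive divisors but a is odd.
For a = 24, 30, 40, 42, …, 88, 102, 104 the conclusion holds.
a = 105: divisors of 105: 1, 3, 5, 7, 15, 21, 35, 105; 105 is odd.
So a = 105 is the smallest counterexample.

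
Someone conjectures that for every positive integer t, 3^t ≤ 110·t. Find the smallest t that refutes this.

Check each positive integer t in order until 3^t > 110·t.
t = 1: 3^t = 3 and 110·t = 110, so 3 ≤ 110.
t = 2: 3^t = 9 and 110·t = 220, so 9 ≤ 220.
t = 3: 3^t = 27 and 110·t = 330, so 27 ≤ 330.
t = 4: 3^t = 81 and 110·t = 440, so 81 ≤ 440.
t = 5: 3^t = 243 and 110·t = 550, so 243 ≤ 550.
t = 6: 3^t = 729 and 110·t = 660, so 729 > 660.

t = 6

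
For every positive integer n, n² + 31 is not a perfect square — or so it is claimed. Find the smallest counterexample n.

The first 14 eligible values, up to n = 14, all satisfy the conclusion.
n = 15: 15² + 31 = 256 = 16², a perfect square.
Hence n = 15 is a counterexample.

n = 15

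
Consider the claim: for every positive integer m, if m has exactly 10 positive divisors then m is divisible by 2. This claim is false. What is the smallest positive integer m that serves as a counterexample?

For m = 48, 80, 112, 162, 176, 208, 272, 304, 368 the conclusion holds.
m = 405: τ(405) = 10; 405 mod 2 = 1.

m = 405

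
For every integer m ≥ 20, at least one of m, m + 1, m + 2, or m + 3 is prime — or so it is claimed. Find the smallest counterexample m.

Check each integer m ≥ 20 in order until m, m + 1, m + 2, m + 3 are all composite.
The first 4 eligible values, up to m = 23, all satisfy the conclusion.
m = 24: 24 = 2 × 12; 25 = 5 × 5; 26 = 2 × 13; 27 = 3 × 9 — all composite.
Thus m = 24 disproves the claim, and no smaller m works.

m = 24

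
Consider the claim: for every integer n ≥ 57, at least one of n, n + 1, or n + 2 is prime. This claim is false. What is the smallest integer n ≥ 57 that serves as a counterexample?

n = 62

n = 57: 59 is prime.
n = 58: 59 is prime.
n = 59: 59 is prime.
n = 60: 61 is prime.
n = 61: 61 is prime.
n = 62: 62 = 2 × 31; 63 = 3 × 21; 64 = 2 × 32 — all composite.
Thus n = 62 disproves the claim, and no smaller n works.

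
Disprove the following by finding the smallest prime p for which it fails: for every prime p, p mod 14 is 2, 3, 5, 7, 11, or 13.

p = 23

The first 8 eligible values, up to p = 19, all satisfy the conclusion.
p = 23: 23 mod 14 = 9 — not in {2, 3, 5, 7, 11, 13}.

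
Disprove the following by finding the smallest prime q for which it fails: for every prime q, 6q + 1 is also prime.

q = 19

Check each prime q in order until 6q + 1 is not prime.
The first 7 eligible values, up to q = 17, all satisfy the conclusion.
q = 19: 6q + 1 = 115 = 5 × 23, not prime.
So q = 19 is the smallest counterexample.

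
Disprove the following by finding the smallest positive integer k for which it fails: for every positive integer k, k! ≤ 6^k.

Check each positive integer k in order until k! > 6^k.
The first 13 eligible values, up to k = 13, all satisfy the conclusion.
k = 14: k! = 87178291200 and 6^k = 78364164096, so 87178291200 > 78364164096.

k = 14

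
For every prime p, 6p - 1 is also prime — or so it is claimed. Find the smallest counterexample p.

p = 11

We need the least prime p for which 6p - 1 is not prime.
For p = 2, 3, 5, 7 the conclusion holds.
p = 11: 6p - 1 = 65 = 5 × 13, not prime.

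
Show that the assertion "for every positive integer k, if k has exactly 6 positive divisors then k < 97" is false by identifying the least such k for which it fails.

k = 98

For k = 12, 18, 20, 28, …, 75, 76, 92 the conclusion holds.
k = 98: τ(98) = 6; 98 ≥ 97.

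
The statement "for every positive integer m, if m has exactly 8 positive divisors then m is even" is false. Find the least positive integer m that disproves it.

m = 105

The first 12 eligible values, up to m = 104, all satisfy the conclusion.
m = 105: divisors of 105: 1, 3, 5, 7, 15, 21, 35, 105; 105 is odd.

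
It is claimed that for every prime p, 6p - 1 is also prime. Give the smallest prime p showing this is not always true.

p = 11

A counterexample is any prime p such that 6p - 1 is not prime; we check each in order.
p = 2: 6p - 1 = 11, prime.
p = 3: 6p - 1 = 17, prime.
p = 5: 6p - 1 = 29, prime.
p = 7: 6p - 1 = 41, prime.
p = 11: 6p - 1 = 65 = 5 × 13, not prime.
Hence p = 11 is a counterexample.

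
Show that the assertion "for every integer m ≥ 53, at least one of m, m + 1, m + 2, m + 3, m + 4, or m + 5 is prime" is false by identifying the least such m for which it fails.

The first 37 eligible values, up to m = 89, all satisfy the conclusion.
m = 90: 90 = 2 × 45; 91 = 7 × 13; 92 = 2 × 46; 93 = 3 × 31; 94 = 2 × 47; 95 = 5 × 19 — all composite.

m = 90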